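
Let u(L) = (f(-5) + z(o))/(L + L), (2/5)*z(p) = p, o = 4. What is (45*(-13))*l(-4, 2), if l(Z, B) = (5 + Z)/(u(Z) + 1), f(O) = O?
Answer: -1560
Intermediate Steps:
z(p) = 5*p/2
u(L) = 5/(2*L) (u(L) = (-5 + (5/2)*4)/(L + L) = (-5 + 10)/((2*L)) = 5*(1/(2*L)) = 5/(2*L))
l(Z, B) = (5 + Z)/(1 + 5/(2*Z)) (l(Z, B) = (5 + Z)/(5/(2*Z) + 1) = (5 + Z)/(1 + 5/(2*Z)))
(45*(-13))*l(-4, 2) = (45*(-13))*(2*(-4)*(5 - 4)/(5 + 2*(-4))) = -1170*(-4)/(5 - 8) = -1170*(-4)/(-3) = -1170*(-4)*(-1)/3 = -585*8/3 = -1560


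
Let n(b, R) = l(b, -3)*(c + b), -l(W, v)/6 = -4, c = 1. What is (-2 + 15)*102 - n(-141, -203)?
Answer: 4686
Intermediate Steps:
l(W, v) = 24 (l(W, v) = -6*(-4) = 24)
n(b, R) = 24 + 24*b (n(b, R) = 24*(1 + b) = 24 + 24*b)
(-2 + 15)*102 - n(-141, -203) = (-2 + 15)*102 - (24 + 24*(-141)) = 13*102 - (24 - 3384) = 1326 - 1*(-3360) = 1326 + 3360 = 4686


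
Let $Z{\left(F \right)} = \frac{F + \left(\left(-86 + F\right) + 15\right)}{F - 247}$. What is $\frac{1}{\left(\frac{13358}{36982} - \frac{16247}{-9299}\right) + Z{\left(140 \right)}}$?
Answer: $\frac{18398415563}{2853756805} \approx 6.4471$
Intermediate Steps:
$Z{\left(F \right)} = \frac{-71 + 2 F}{-247 + F}$ ($Z{\left(F \right)} = \frac{F + \left(-71 + F\right)}{-247 + F} = \frac{-71 + 2 F}{-247 + F}$)
$\frac{1}{\left(\frac{13358}{36982} - \frac{16247}{-9299}\right) + Z{\left(140 \right)}} = \frac{1}{\left(\frac{13358}{36982} - \frac{16247}{-9299}\right) + \frac{-71 + 2 \cdot 140}{-247 + 140}} = \frac{1}{\left(13358 \cdot \frac{1}{36982} - - \frac{16247}{9299}\right) + \frac{-71 + 280}{-107}} = \frac{1}{\left(\frac{6679}{18491} + \frac{16247}{9299}\right) - \frac{209}{107}} = \frac{1}{\frac{362531298}{171947809} - \frac{209}{107}} = \frac{1}{\frac{2853756805}{18398415563}} = \frac{18398415563}{2853756805}$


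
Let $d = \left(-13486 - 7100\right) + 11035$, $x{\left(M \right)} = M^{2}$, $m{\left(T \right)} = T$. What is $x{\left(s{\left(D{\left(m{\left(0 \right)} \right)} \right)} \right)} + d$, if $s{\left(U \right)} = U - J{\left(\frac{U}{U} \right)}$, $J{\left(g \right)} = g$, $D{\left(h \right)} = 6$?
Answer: $-9526$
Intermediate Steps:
$s{\left(U \right)} = -1 + U$ ($s{\left(U \right)} = U - \frac{U}{U} = U - 1 = -1 + U$)
$d = -9551$ ($d = -20586 + 11035 = -9551$)
$x{\left(s{\left(D{\left(m{\left(0 \right)} \right)} \right)} \right)} + d = \left(-1 + 6\right)^{2} - 9551 = 5^{2} - 9551 = 25 - 9551 = -9526$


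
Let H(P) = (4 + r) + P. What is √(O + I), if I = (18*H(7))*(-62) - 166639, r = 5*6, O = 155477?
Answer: I*√56918 ≈ 238.57*I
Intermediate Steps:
r = 30
H(P) = 34 + P (H(P) = (4 + 30) + P = 34 + P)
I = -212395 (I = (18*(34 + 7))*(-62) - 166639 = (18*41)*(-62) - 166639 = 738*(-62) - 166639 = -45756 - 166639 = -212395)
√(O + I) = √(155477 - 212395) = √(-56918) = I*√56918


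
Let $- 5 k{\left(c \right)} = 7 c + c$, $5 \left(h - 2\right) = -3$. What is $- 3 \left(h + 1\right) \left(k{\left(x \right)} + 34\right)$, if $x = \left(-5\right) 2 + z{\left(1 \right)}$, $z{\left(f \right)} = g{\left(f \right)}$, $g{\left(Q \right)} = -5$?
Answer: $- \frac{2088}{5} \approx -417.6$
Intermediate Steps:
$h = \frac{7}{5}$ ($h = 2 + \frac{1}{5} \left(-3\right) = 2 - \frac{3}{5} = \frac{7}{5} \approx 1.4$)
$z{\left(f \right)} = -5$
$x = -15$ ($x = \left(-5\right) 2 - 5 = -10 - 5 = -15$)
$k{\left(c \right)} = - \frac{8 c}{5}$ ($k{\left(c \right)} = - \frac{7 c + c}{5} = - \frac{8 c}{5}$)
$- 3 \left(h + 1\right) \left(k{\left(x \right)} + 34\right) = - 3 \left(\frac{7}{5} + 1\right) \left(\left(- \frac{8}{5}\right) \left(-15\right) + 34\right) = \left(-3\right) \frac{12}{5} \left(24 + 34\right) = \left(- \frac{36}{5}\right) 58 = - \frac{2088}{5}$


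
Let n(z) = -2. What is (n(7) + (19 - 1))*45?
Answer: 720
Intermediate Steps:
(n(7) + (19 - 1))*45 = (-2 + (19 - 1))*45 = (-2 + 18)*45 = 16*45 = 720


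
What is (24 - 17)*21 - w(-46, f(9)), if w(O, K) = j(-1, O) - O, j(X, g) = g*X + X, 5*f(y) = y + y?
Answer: 56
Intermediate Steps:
f(y) = 2*y/5 (f(y) = (y + y)/5 = (2*y)/5 = 2*y/5)
j(X, g) = X + X*g (j(X, g) = X*g + X = X + X*g)
w(O, K) = -1 - 2*O (w(O, K) = -(1 + O) - O = (-1 - O) - O = -1 - 2*O)
(24 - 17)*21 - w(-46, f(9)) = (24 - 17)*21 - (-1 - 2*(-46)) = 7*21 - (-1 + 92) = 147 - 1*91 = 147 - 91 = 56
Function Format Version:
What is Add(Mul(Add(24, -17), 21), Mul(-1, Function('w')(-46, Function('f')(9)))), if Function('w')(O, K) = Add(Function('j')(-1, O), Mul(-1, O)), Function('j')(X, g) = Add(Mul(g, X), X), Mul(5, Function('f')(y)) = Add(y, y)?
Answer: 56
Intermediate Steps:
Function('f')(y) = Mul(Rational(2, 5), y) (Function('f')(y) = Mul(Rational(1, 5), Add(y, y)) = Mul(Rational(1, 5), Mul(2, y)) = Mul(Rational(2, 5), y))
Function('j')(X, g) = Add(X, Mul(X, g)) (Function('j')(X, g) = Add(Mul(X, g), X) = Add(X, Mul(X, g)))
Function('w')(O, K) = Add(-1, Mul(-2, O)) (Function('w')(O, K) = Add(Mul(-1, Add(1, O)), Mul(-1, O)) = Add(Add(-1, Mul(-1, O)), Mul(-1, O)) = Add(-1, Mul(-2, O)))
Add(Mul(Add(24, -17), 21), Mul(-1, Function('w')(-46, Function('f')(9)))) = Add(Mul(Add(24, -17), 21), Mul(-1, Add(-1, Mul(-2, -46)))) = Add(Mul(7, 21), Mul(-1, Add(-1, 92))) = Add(147, Mul(-1, 91)) = Add(147, -91) = 56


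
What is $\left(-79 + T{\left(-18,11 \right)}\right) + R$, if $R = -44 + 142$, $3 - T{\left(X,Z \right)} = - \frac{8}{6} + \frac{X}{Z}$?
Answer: $\frac{824}{33} \approx 24.97$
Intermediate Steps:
$T{\left(X,Z \right)} = \frac{13}{3} - \frac{X}{Z}$ ($T{\left(X,Z \right)} = 3 - \left(- \frac{8}{6} + \frac{X}{Z}\right) = 3 - \left(\left(-8\right) \frac{1}{6} + \frac{X}{Z}\right) = 3 - \left(- \frac{4}{3} + \frac{X}{Z}\right) = \frac{13}{3} - \frac{X}{Z}$)
$R = 98$
$\left(-79 + T{\left(-18,11 \right)}\right) + R = \left(-79 + \left(\frac{13}{3} - - \frac{18}{11}\right)\right) + 98 = \left(-79 + \left(\frac{13}{3} - \left(-18\right) \frac{1}{11}\right)\right) + 98 = \left(-79 + \left(\frac{13}{3} + \frac{18}{11}\right)\right) + 98 = \left(-79 + \frac{197}{33}\right) + 98 = - \frac{2410}{33} + 98 = \frac{824}{33}$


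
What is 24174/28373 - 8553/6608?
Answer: -4878381/11028752 ≈ -0.44233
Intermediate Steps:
24174/28373 - 8553/6608 = 24174*(1/28373) - 8553*1/6608 = 1422/1669 - 8553/6608 = -4878381/11028752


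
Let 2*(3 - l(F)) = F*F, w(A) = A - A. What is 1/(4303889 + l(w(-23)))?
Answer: 1/4303892 ≈ 2.3235e-7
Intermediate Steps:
w(A) = 0
l(F) = 3 - F²/2 (l(F) = 3 - F*F/2 = 3 - F²/2)
1/(4303889 + l(w(-23))) = 1/(4303889 + (3 - ½*0²)) = 1/(4303889 + (3 - ½*0)) = 1/(4303889 + (3 + 0)) = 1/(4303889 + 3) = 1/4303892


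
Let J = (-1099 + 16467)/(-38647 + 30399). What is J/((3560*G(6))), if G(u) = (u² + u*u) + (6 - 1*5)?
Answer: -1921/267936280 ≈ -7.1696e-6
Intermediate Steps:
J = -1921/1031 (J = 15368/(-8248) = 15368*(-1/8248) = -1921/1031 ≈ -1.8632)
G(u) = 1 + 2*u² (G(u) = (u² + u²) + (6 - 5) = 2*u² + 1 = 1 + 2*u²)
J/((3560*G(6))) = -1921*1/(3560*(1 + 2*6²))/1031 = -1921*1/(3560*(1 + 2*36))/1031 = -1921*1/(3560*(1 + 72))/1031 = -1921/(1031*(3560*73)) = -1921/1031/259880 = -1921/1031*1/259880 = -1921/267936280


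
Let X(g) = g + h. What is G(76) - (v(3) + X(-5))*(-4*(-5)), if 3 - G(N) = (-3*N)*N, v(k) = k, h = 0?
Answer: 17371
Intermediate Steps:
G(N) = 3 + 3*N² (G(N) = 3 - (-3*N)*N = 3 - (-3)*N² = 3 + 3*N²)
X(g) = g (X(g) = g + 0 = g)
G(76) - (v(3) + X(-5))*(-4*(-5)) = (3 + 3*76²) - (3 - 5)*(-4*(-5)) = (3 + 3*5776) - (-2)*20 = (3 + 17328) - 1*(-40) = 17331 + 40 = 17371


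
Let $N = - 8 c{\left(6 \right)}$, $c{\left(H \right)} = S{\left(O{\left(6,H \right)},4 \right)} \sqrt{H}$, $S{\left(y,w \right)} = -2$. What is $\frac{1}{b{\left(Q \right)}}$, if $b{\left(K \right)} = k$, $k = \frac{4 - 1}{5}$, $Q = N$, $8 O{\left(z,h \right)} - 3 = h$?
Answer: $\frac{5}{3} \approx 1.6667$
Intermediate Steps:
$O{\left(z,h \right)} = \frac{3}{8} + \frac{h}{8}$
$c{\left(H \right)} = - 2 \sqrt{H}$
$N = 16 \sqrt{6}$ ($N = - 8 \left(- 2 \sqrt{6}\right) = 16 \sqrt{6} \approx 39.192$)
$Q = 16 \sqrt{6} \approx 39.192$
$k = \frac{3}{5}$ ($k = 3 \cdot \frac{1}{5} = \frac{3}{5} \approx 0.6$)
$b{\left(K \right)} = \frac{3}{5}$
$\frac{1}{b{\left(Q \right)}} = \frac{1}{\frac{3}{5}} = \frac{5}{3}$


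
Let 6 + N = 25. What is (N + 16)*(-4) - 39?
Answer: -179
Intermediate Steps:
N = 19 (N = -6 + 25 = 19)
(N + 16)*(-4) - 39 = (19 + 16)*(-4) - 39 = 35*(-4) - 39 = -140 - 39 = -179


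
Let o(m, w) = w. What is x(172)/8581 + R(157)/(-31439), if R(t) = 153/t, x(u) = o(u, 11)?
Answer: 52982260/42355155263 ≈ 0.0012509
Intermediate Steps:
x(u) = 11
x(172)/8581 + R(157)/(-31439) = 11/8581 + (153/157)/(-31439) = 11*(1/8581) + (153*(1/157))*(-1/31439) = 11/8581 + (153/157)*(-1/31439) = 11/8581 - 153/4935923 = 52982260/42355155263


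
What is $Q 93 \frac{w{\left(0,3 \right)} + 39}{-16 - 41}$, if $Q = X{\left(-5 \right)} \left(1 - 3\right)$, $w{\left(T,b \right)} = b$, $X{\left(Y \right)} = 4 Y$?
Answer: $- \frac{52080}{19} \approx -2741.1$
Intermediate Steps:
$Q = 40$ ($Q = 4 \left(-5\right) \left(1 - 3\right) = \left(-20\right) \left(-2\right) = 40$)
$Q 93 \frac{w{\left(0,3 \right)} + 39}{-16 - 41} = 40 \cdot 93 \frac{3 + 39}{-16 - 41} = 3720 \frac{42}{-57} = 3720 \cdot 42 \left(- \frac{1}{57}\right) = 3720 \left(- \frac{14}{19}\right) = - \frac{52080}{19}$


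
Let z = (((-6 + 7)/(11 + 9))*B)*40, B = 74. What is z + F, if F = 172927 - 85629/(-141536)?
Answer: 24496428829/141536 ≈ 1.7308e+5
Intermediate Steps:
z = 148 (z = (((-6 + 7)/(11 + 9))*74)*40 = ((1/20)*74)*40 = (37/10)*40 = 148)
F = 24475481501/141536 (F = 172927 - 85629*(-1/141536) = 172927 + 85629/141536 = 24475481501/141536 ≈ 1.7293e+5)
z + F = 148 + 24475481501/141536 = 24496428829/141536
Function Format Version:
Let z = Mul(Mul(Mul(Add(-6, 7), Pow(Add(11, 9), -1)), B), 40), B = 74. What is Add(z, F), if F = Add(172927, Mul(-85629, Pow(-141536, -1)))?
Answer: Rational(24496428829, 141536) ≈ 1.7308e+5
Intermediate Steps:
z = 148 (z = Mul(Mul(Mul(Add(-6, 7), Pow(Add(11, 9), -1)), 74), 40) = Mul(Mul(Mul(1, Pow(20, -1)), 74), 40) = Mul(Mul(Mul(1, Rational(1, 20)), 74), 40) = Mul(Mul(Rational(1, 20), 74), 40) = Mul(Rational(37, 10), 40) = 148)
F = Rational(24475481501, 141536) (F = Add(172927, Mul(-85629, Rational(-1, 141536))) = Add(172927, Rational(85629, 141536)) = Rational(24475481501, 141536) ≈ 1.7293e+5)
Add(z, F) = Add(148, Rational(24475481501, 141536)) = Rational(24496428829, 141536)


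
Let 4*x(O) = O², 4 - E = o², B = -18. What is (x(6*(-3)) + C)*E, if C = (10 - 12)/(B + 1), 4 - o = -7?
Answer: -161343/17 ≈ -9490.8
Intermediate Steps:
o = 11 (o = 4 - 1*(-7) = 4 + 7 = 11)
C = 2/17 (C = (10 - 12)/(-18 + 1) = -2/(-17) = -2*(-1/17) = 2/17 ≈ 0.11765)
E = -117 (E = 4 - 1*11² = 4 - 1*121 = 4 - 121 = -117)
x(O) = O²/4
(x(6*(-3)) + C)*E = ((6*(-3))²/4 + 2/17)*(-117) = ((¼)*(-18)² + 2/17)*(-117) = ((¼)*324 + 2/17)*(-117) = (81 + 2/17)*(-117) = (1379/17)*(-117) = -161343/17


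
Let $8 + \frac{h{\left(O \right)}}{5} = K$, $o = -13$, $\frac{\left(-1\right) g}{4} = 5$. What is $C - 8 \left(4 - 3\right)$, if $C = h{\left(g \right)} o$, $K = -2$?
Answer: $642$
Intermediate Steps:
$g = -20$ ($g = \left(-4\right) 5 = -20$)
$h{\left(O \right)} = -50$ ($h{\left(O \right)} = -40 + 5 \left(-2\right) = -40 - 10 = -50$)
$C = 650$ ($C = \left(-50\right) \left(-13\right) = 650$)
$C - 8 \left(4 - 3\right) = 650 - 8 \left(4 - 3\right) = 650 - 8 \cdot 1 = 650 - 8 = 642$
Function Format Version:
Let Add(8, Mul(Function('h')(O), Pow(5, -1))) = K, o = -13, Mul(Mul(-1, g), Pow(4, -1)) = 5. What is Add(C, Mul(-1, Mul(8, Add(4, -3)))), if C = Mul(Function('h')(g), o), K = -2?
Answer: 642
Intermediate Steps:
g = -20 (g = Mul(-4, 5) = -20)
Function('h')(O) = -50 (Function('h')(O) = Add(-40, Mul(5, -2)) = Add(-40, -10) = -50)
C = 650 (C = Mul(-50, -13) = 650)
Add(C, Mul(-1, Mul(8, Add(4, -3)))) = Add(650, Mul(-1, Mul(8, Add(4, -3)))) = Add(650, Mul(-1, Mul(8, 1))) = Add(650, Mul(-1, 8)) = Add(650, -8) = 642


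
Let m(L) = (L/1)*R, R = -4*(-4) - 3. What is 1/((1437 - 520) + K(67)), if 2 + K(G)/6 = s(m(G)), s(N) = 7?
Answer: 1/947 ≈ 0.0010560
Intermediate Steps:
R = 13 (R = 16 - 3 = 13)
m(L) = 13*L (m(L) = (L/1)*13 = (L*1)*13 = L*13 = 13*L)
K(G) = 30 (K(G) = -12 + 6*7 = -12 + 42 = 30)
1/((1437 - 520) + K(67)) = 1/((1437 - 520) + 30) = 1/(917 + 30) = 1/947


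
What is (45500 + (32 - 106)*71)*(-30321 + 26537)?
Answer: -152290864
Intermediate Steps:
(45500 + (32 - 106)*71)*(-30321 + 26537) = (45500 - 74*71)*(-3784) = (45500 - 5254)*(-3784) = 40246*(-3784) = -152290864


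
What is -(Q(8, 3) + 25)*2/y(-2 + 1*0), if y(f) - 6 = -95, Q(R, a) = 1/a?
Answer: 152/267 ≈ 0.56929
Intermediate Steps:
y(f) = -89 (y(f) = 6 - 95 = -89)
-(Q(8, 3) + 25)*2/y(-2 + 1*0) = -(1/3 + 25)*2/(-89) = -(1/3 + 25)*2*(-1)/89 = -(76/3)*2*(-1)/89 = -152*(-1)/(3*89) = -1*(-152/267) = 152/267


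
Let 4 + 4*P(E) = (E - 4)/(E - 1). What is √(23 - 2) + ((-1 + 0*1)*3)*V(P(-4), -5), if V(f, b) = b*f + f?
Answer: -36/5 + √21 ≈ -2.6174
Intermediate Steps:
P(E) = -1 + (-4 + E)/(4*(-1 + E)) (P(E) = -1 + ((E - 4)/(E - 1))/4 = -1 + ((-4 + E)/(-1 + E))/4 = -1 + (-4 + E)/(4*(-1 + E)))
V(f, b) = f + b*f
√(23 - 2) + ((-1 + 0*1)*3)*V(P(-4), -5) = √(23 - 2) + ((-1 + 0*1)*3)*((-3*(-4)/(-4 + 4*(-4)))*(1 - 5)) = √21 + ((-1 + 0)*3)*(-3*(-4)/(-4 - 16)*(-4)) = √21 + (-1*3)*(-3*(-4)/(-20)*(-4)) = √21 - 3*(-3*(-4)*(-1/20))*(-4) = √21 - (-9)*(-4)/5 = √21 - 3*12/5 = √21 - 36/5 = -36/5 + √21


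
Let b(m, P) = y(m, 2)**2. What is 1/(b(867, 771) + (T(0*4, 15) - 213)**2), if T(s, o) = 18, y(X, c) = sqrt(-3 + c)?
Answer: 1/38024 ≈ 2.6299e-5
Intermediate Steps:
b(m, P) = -1 (b(m, P) = (sqrt(-3 + 2))**2 = (sqrt(-1))**2 = I**2 = -1)
1/(b(867, 771) + (T(0*4, 15) - 213)**2) = 1/(-1 + (18 - 213)**2) = 1/(-1 + (-195)**2) = 1/(-1 + 38025) = 1/38024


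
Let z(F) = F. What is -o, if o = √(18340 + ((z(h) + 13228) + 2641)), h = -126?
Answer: -3*√3787 ≈ -184.62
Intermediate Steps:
o = 3*√3787 (o = √(18340 + ((-126 + 13228) + 2641)) = √(18340 + (13102 + 2641)) = √(18340 + 15743) = √34083 = 3*√3787 ≈ 184.62)
-o = -3*√3787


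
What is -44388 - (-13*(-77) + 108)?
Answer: -45497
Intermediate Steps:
-44388 - (-13*(-77) + 108) = -44388 - (1001 + 108) = -44388 - 1*1109 = -44388 - 1109 = -45497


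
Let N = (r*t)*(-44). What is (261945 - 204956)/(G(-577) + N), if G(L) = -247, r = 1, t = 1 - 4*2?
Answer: 56989/61 ≈ 934.25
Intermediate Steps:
t = -7 (t = 1 - 8 = -7)
N = 308 (N = (1*(-7))*(-44) = -7*(-44) = 308)
(261945 - 204956)/(G(-577) + N) = (261945 - 204956)/(-247 + 308) = 56989/61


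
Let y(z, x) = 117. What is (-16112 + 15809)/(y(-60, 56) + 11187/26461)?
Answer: -2672561/1035708 ≈ -2.5804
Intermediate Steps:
(-16112 + 15809)/(y(-60, 56) + 11187/26461) = (-16112 + 15809)/(117 + 11187/26461) = -303/(117 + 11187*(1/26461)) = -303/(117 + 11187/26461) = -303/3107124/26461 = -303*26461/3107124 = -2672561/1035708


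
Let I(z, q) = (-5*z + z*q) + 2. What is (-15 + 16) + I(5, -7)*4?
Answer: -231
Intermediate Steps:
I(z, q) = 2 - 5*z + q*z (I(z, q) = (-5*z + q*z) + 2 = 2 - 5*z + q*z)
(-15 + 16) + I(5, -7)*4 = (-15 + 16) + (2 - 5*5 - 7*5)*4 = 1 + (2 - 25 - 35)*4 = 1 - 58*4 = 1 - 232 = -231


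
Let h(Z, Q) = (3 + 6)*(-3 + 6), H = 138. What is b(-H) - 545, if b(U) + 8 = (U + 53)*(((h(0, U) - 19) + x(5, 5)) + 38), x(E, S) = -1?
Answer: -4378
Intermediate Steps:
h(Z, Q) = 27 (h(Z, Q) = 9*3 = 27)
b(U) = 2377 + 45*U (b(U) = -8 + (U + 53)*(((27 - 19) - 1) + 38) = -8 + (53 + U)*((8 - 1) + 38) = -8 + (53 + U)*(7 + 38) = -8 + (53 + U)*45 = -8 + (2385 + 45*U) = 2377 + 45*U)
b(-H) - 545 = (2377 + 45*(-1*138)) - 545 = (2377 + 45*(-138)) - 545 = (2377 - 6210) - 545 = -3833 - 545 = -4378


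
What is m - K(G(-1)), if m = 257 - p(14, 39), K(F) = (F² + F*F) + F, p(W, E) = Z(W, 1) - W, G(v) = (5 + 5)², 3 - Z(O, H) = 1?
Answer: -19831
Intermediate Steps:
Z(O, H) = 2 (Z(O, H) = 3 - 1*1 = 3 - 1 = 2)
G(v) = 100 (G(v) = 10² = 100)
p(W, E) = 2 - W
K(F) = F + 2*F² (K(F) = (F² + F²) + F = 2*F² + F = F + 2*F²)
m = 269 (m = 257 - (2 - 1*14) = 257 - (2 - 14) = 257 - 1*(-12) = 257 + 12 = 269)
m - K(G(-1)) = 269 - 100*(1 + 2*100) = 269 - 100*(1 + 200) = 269 - 100*201 = 269 - 1*20100 = 269 - 20100 = -19831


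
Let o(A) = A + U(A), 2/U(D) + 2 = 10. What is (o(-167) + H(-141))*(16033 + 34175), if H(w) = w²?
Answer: 989813064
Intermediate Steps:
U(D) = ¼ (U(D) = 2/(-2 + 10) = 2/8 = 2*(⅛) = ¼)
o(A) = ¼ + A (o(A) = A + ¼ = ¼ + A)
(o(-167) + H(-141))*(16033 + 34175) = ((¼ - 167) + (-141)²)*(16033 + 34175) = (-667/4 + 19881)*50208 = (78857/4)*50208 = 989813064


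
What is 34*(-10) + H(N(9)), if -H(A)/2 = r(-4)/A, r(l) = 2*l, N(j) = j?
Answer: -3044/9 ≈ -338.22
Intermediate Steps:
H(A) = 16/A (H(A) = -2*2*(-4)/A = -(-16)/A = 16/A)
34*(-10) + H(N(9)) = 34*(-10) + 16/9 = -340 + 16*(⅑) = -340 + 16/9 = -3044/9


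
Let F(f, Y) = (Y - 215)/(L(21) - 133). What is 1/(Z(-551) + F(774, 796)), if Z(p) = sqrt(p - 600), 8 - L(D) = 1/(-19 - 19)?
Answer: -104848422/26445942235 - 22553001*I*sqrt(1151)/26445942235 ≈ -0.0039646 - 0.028932*I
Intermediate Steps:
L(D) = 305/38 (L(D) = 8 - 1/(-19 - 19) = 8 - 1/(-38) = 8 - 1*(-1/38) = 8 + 1/38 = 305/38)
F(f, Y) = 8170/4749 - 38*Y/4749 (F(f, Y) = (Y - 215)/(305/38 - 133) = (-215 + Y)/(-4749/38) = (-215 + Y)*(-38/4749) = 8170/4749 - 38*Y/4749)
Z(p) = sqrt(-600 + p)
1/(Z(-551) + F(774, 796)) = 1/(sqrt(-600 - 551) + (8170/4749 - 38/4749*796)) = 1/(sqrt(-1151) + (8170/4749 - 30248/4749)) = 1/(I*sqrt(1151) - 22078/4749) = 1/(-22078/4749 + I*sqrt(1151))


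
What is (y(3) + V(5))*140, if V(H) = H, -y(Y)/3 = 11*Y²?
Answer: -40880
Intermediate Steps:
y(Y) = -33*Y²
(y(3) + V(5))*140 = (-33*3² + 5)*140 = (-33*9 + 5)*140 = (-297 + 5)*140 = -292*140 = -40880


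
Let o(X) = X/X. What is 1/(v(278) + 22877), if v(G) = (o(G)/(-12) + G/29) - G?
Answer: 348/7867759 ≈ 4.4231e-5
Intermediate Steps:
o(X) = 1
v(G) = -1/12 - 28*G/29 (v(G) = (1/(-12) + G/29) - G = (1*(-1/12) + G*(1/29)) - G = (-1/12 + G/29) - G = -1/12 - 28*G/29)
1/(v(278) + 22877) = 1/((-1/12 - 28/29*278) + 22877) = 1/((-1/12 - 7784/29) + 22877) = 1/(-93437/348 + 22877) = 1/(7867759/348) = 348/7867759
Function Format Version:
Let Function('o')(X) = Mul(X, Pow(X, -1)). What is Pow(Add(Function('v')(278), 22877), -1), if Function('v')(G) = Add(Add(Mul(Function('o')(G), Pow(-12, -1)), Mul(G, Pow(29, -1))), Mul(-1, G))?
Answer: Rational(348, 7867759) ≈ 4.4231e-5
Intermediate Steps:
Function('o')(X) = 1
Function('v')(G) = Add(Rational(-1, 12), Mul(Rational(-28, 29), G)) (Function('v')(G) = Add(Add(Mul(1, Pow(-12, -1)), Mul(G, Pow(29, -1))), Mul(-1, G)) = Add(Add(Mul(1, Rational(-1, 12)), Mul(G, Rational(1, 29))), Mul(-1, G)) = Add(Add(Rational(-1, 12), Mul(Rational(1, 29), G)), Mul(-1, G)) = Add(Rational(-1, 12), Mul(Rational(-28, 29), G)))
Pow(Add(Function('v')(278), 22877), -1) = Pow(Add(Add(Rational(-1, 12), Mul(Rational(-28, 29), 278)), 22877), -1) = Pow(Add(Add(Rational(-1, 12), Rational(-7784, 29)), 22877), -1) = Pow(Add(Rational(-93437, 348), 22877), -1) = Pow(Rational(7867759, 348), -1) = Rational(348, 7867759)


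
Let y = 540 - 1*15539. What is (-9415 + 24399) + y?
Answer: -15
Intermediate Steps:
y = -14999 (y = 540 - 15539 = -14999)
(-9415 + 24399) + y = (-9415 + 24399) - 14999 = 14984 - 14999 = -15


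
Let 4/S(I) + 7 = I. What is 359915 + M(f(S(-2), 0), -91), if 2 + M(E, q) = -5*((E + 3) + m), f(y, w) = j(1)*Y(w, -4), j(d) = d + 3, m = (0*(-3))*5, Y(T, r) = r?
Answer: 359978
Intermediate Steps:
S(I) = 4/(-7 + I)
m = 0 (m = 0*5 = 0)
j(d) = 3 + d
f(y, w) = -16 (f(y, w) = (3 + 1)*(-4) = 4*(-4) = -16)
M(E, q) = -17 - 5*E (M(E, q) = -2 - 5*((E + 3) + 0) = -2 - 5*((3 + E) + 0) = -2 - 5*(3 + E) = -2 + (-15 - 5*E) = -17 - 5*E)
359915 + M(f(S(-2), 0), -91) = 359915 + (-17 - 5*(-16)) = 359915 + (-17 + 80) = 359915 + 63 = 359978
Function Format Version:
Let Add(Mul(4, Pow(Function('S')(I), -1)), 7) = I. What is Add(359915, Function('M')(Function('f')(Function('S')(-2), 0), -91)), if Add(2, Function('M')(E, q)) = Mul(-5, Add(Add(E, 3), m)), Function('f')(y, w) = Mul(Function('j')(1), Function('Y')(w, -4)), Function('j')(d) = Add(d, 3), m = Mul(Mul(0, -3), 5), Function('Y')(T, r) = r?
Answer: 359978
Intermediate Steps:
Function('S')(I) = Mul(4, Pow(Add(-7, I), -1))
m = 0 (m = Mul(0, 5) = 0)
Function('j')(d) = Add(3, d)
Function('f')(y, w) = -16 (Function('f')(y, w) = Mul(Add(3, 1), -4) = Mul(4, -4) = -16)
Function('M')(E, q) = Add(-17, Mul(-5, E)) (Function('M')(E, q) = Add(-2, Mul(-5, Add(Add(E, 3), 0))) = Add(-2, Mul(-5, Add(Add(3, E), 0))) = Add(-2, Mul(-5, Add(3, E))) = Add(-2, Add(-15, Mul(-5, E))) = Add(-17, Mul(-5, E)))
Add(359915, Function('M')(Function('f')(Function('S')(-2), 0), -91)) = Add(359915, Add(-17, Mul(-5, -16))) = Add(359915, Add(-17, 80)) = Add(359915, 63) = 359978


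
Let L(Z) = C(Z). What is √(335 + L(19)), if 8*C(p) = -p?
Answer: √5322/4 ≈ 18.238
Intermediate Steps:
C(p) = -p/8 (C(p) = (-p)/8 = -p/8)
L(Z) = -Z/8
√(335 + L(19)) = √(335 - ⅛*19) = √(335 - 19/8) = √(2661/8) = √5322/4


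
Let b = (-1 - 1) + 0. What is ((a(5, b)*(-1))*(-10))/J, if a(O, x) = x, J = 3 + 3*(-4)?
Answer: 20/9 ≈ 2.2222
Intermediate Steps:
b = -2 (b = -2 + 0 = -2)
J = -9 (J = 3 - 12 = -9)
((a(5, b)*(-1))*(-10))/J = (-2*(-1)*(-10))/(-9) = (2*(-10))*(-1/9) = -20*(-1/9) = 20/9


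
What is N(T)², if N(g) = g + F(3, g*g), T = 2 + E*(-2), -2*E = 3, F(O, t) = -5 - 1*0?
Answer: 0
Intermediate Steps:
F(O, t) = -5 (F(O, t) = -5 + 0 = -5)
E = -3/2 (E = -½*3 = -3/2 ≈ -1.5000)
T = 5 (T = 2 - 3/2*(-2) = 2 + 3 = 5)
N(g) = -5 + g (N(g) = g - 5 = -5 + g)
N(T)² = (-5 + 5)² = 0² = 0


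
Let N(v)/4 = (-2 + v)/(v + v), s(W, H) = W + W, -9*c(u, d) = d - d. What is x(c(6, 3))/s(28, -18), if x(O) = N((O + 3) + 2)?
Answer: 3/140 ≈ 0.021429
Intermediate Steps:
c(u, d) = 0 (c(u, d) = -(d - d)/9 = -⅑*0 = 0)
s(W, H) = 2*W
N(v) = 2*(-2 + v)/v (N(v) = 4*((-2 + v)/(v + v)) = 4*((-2 + v)/((2*v))) = 4*((-2 + v)*(1/(2*v))) = 4*((-2 + v)/(2*v)) = 2*(-2 + v)/v)
x(O) = 2 - 4/(5 + O) (x(O) = 2 - 4/((O + 3) + 2) = 2 - 4/((3 + O) + 2) = 2 - 4/(5 + O))
x(c(6, 3))/s(28, -18) = (2*(3 + 0)/(5 + 0))/((2*28)) = (2*3/5)/56 = (2*(⅕)*3)*(1/56) = (6/5)*(1/56) = 3/140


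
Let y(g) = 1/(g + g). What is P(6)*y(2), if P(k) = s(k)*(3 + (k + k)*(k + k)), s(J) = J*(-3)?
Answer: -1323/2 ≈ -661.50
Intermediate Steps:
s(J) = -3*J
P(k) = -3*k*(3 + 4*k²) (P(k) = (-3*k)*(3 + (k + k)*(k + k)) = (-3*k)*(3 + (2*k)*(2*k)) = (-3*k)*(3 + 4*k²) = -3*k*(3 + 4*k²))
y(g) = 1/(2*g)
P(6)*y(2) = (-12*6³ - 9*6)*((½)/2) = (-12*216 - 54)*((½)*(½)) = (-2592 - 54)*(¼) = -2646*¼ = -1323/2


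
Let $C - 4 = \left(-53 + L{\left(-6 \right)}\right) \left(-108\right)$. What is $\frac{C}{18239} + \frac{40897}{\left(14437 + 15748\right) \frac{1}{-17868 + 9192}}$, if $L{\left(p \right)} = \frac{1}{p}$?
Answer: $- \frac{497802446146}{42349555} \approx -11755.0$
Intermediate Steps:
$C = 5746$ ($C = 4 + \left(-53 + \frac{1}{-6}\right) \left(-108\right) = 4 + \left(-53 - \frac{1}{6}\right) \left(-108\right) = 4 - -5742 = 4 + 5742 = 5746$)
$\frac{C}{18239} + \frac{40897}{\left(14437 + 15748\right) \frac{1}{-17868 + 9192}} = \frac{5746}{18239} + \frac{40897}{\left(14437 + 15748\right) \frac{1}{-17868 + 9192}} = 5746 \cdot \frac{1}{18239} + \frac{40897}{30185 \frac{1}{-8676}} = \frac{442}{1403} + \frac{40897}{30185 \left(- \frac{1}{8676}\right)} = \frac{442}{1403} + \frac{40897}{- \frac{30185}{8676}} = \frac{442}{1403} + 40897 \left(- \frac{8676}{30185}\right) = \frac{442}{1403} - \frac{354822372}{30185} = - \frac{497802446146}{42349555}$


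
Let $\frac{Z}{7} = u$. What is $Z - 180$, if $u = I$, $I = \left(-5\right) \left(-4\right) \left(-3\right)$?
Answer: $-600$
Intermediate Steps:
$I = -60$ ($I = 20 \left(-3\right) = -60$)
$u = -60$
$Z = -420$ ($Z = 7 \left(-60\right) = -420$)
$Z - 180 = -420 - 180 = -600$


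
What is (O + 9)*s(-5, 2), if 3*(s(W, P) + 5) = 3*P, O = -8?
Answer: -3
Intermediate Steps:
s(W, P) = -5 + P (s(W, P) = -5 + (3*P)/3 = -5 + P)
(O + 9)*s(-5, 2) = (-8 + 9)*(-5 + 2) = 1*(-3) = -3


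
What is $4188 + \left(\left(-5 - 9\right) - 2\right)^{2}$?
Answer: $4444$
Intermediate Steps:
$4188 + \left(\left(-5 - 9\right) - 2\right)^{2} = 4188 + \left(-14 - 2\right)^{2} = 4188 + \left(-16\right)^{2} = 4188 + 256 = 4444$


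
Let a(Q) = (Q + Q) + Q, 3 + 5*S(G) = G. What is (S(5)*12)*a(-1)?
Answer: -72/5 ≈ -14.400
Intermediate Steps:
S(G) = -3/5 + G/5
a(Q) = 3*Q (a(Q) = 2*Q + Q = 3*Q)
(S(5)*12)*a(-1) = ((-3/5 + (1/5)*5)*12)*(3*(-1)) = ((-3/5 + 1)*12)*(-3) = ((2/5)*12)*(-3) = (24/5)*(-3) = -72/5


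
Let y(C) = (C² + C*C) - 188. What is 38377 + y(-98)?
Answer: 57397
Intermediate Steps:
y(C) = -188 + 2*C² (y(C) = (C² + C²) - 188 = 2*C² - 188 = -188 + 2*C²)
38377 + y(-98) = 38377 + (-188 + 2*(-98)²) = 38377 + (-188 + 2*9604) = 38377 + (-188 + 19208) = 38377 + 19020 = 57397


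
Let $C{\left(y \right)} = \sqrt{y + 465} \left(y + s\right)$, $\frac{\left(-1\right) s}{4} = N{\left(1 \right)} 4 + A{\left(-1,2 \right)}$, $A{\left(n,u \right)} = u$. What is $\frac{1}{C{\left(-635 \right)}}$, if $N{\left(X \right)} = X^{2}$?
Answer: $\frac{i \sqrt{170}}{112030} \approx 0.00011638 i$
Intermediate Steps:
$s = -24$ ($s = - 4 \left(1^{2} \cdot 4 + 2\right) = - 4 \left(1 \cdot 4 + 2\right) = - 4 \left(4 + 2\right) = \left(-4\right) 6 = -24$)
$C{\left(y \right)} = \sqrt{465 + y} \left(-24 + y\right)$ ($C{\left(y \right)} = \sqrt{y + 465} \left(y - 24\right) = \sqrt{465 + y} \left(-24 + y\right)$)
$\frac{1}{C{\left(-635 \right)}} = \frac{1}{\sqrt{465 - 635} \left(-24 - 635\right)} = \frac{1}{\sqrt{-170} \left(-659\right)} = \frac{1}{i \sqrt{170} \left(-659\right)} = \frac{1}{\left(-659\right) i \sqrt{170}} = \frac{i \sqrt{170}}{112030}$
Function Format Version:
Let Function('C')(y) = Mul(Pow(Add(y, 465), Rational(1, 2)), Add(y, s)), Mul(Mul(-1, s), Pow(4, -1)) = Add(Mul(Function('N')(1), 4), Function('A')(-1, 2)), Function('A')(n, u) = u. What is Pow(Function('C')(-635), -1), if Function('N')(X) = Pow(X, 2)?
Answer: Mul(Rational(1, 112030), I, Pow(170, Rational(1, 2))) ≈ Mul(0.00011638, I)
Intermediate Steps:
s = -24 (s = Mul(-4, Add(Mul(Pow(1, 2), 4), 2)) = Mul(-4, Add(Mul(1, 4), 2)) = Mul(-4, Add(4, 2)) = Mul(-4, 6) = -24)
Function('C')(y) = Mul(Pow(Add(465, y), Rational(1, 2)), Add(-24, y)) (Function('C')(y) = Mul(Pow(Add(y, 465), Rational(1, 2)), Add(y, -24)) = Mul(Pow(Add(465, y), Rational(1, 2)), Add(-24, y)))
Pow(Function('C')(-635), -1) = Pow(Mul(Pow(Add(465, -635), Rational(1, 2)), Add(-24, -635)), -1) = Pow(Mul(Pow(-170, Rational(1, 2)), -659), -1) = Pow(Mul(Mul(I, Pow(170, Rational(1, 2))), -659), -1) = Pow(Mul(-659, I, Pow(170, Rational(1, 2))), -1) = Mul(Rational(1, 112030), I, Pow(170, Rational(1, 2)))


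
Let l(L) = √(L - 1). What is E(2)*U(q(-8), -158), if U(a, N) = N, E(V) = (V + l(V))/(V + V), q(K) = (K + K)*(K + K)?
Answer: -237/2 ≈ -118.50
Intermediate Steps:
l(L) = √(-1 + L)
q(K) = 4*K² (q(K) = (2*K)*(2*K) = 4*K²)
E(V) = (V + √(-1 + V))/(2*V) (E(V) = (V + √(-1 + V))/(V + V) = (V + √(-1 + V))/((2*V)) = (V + √(-1 + V))*(1/(2*V)) = (V + √(-1 + V))/(2*V))
E(2)*U(q(-8), -158) = ((½)*(2 + √(-1 + 2))/2)*(-158) = ((½)*(½)*(2 + √1))*(-158) = ((½)*(½)*(2 + 1))*(-158) = ((½)*(½)*3)*(-158) = (¾)*(-158) = -237/2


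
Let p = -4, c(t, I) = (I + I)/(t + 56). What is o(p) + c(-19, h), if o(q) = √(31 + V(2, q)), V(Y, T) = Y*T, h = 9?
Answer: 18/37 + √23 ≈ 5.2823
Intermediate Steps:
V(Y, T) = T*Y
c(t, I) = 2*I/(56 + t) (c(t, I) = (2*I)/(56 + t) = 2*I/(56 + t))
o(q) = √(31 + 2*q) (o(q) = √(31 + q*2) = √(31 + 2*q))
o(p) + c(-19, h) = √(31 + 2*(-4)) + 2*9/(56 - 19) = √(31 - 8) + 2*9/37 = √23 + 2*9*(1/37) = √23 + 18/37 = 18/37 + √23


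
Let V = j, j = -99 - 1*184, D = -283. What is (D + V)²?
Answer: 320356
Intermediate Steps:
j = -283 (j = -99 - 184 = -283)
V = -283
(D + V)² = (-283 - 283)² = (-566)² = 320356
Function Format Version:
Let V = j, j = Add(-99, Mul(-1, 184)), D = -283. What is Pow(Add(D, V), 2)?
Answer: 320356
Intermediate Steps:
j = -283 (j = Add(-99, -184) = -283)
V = -283
Pow(Add(D, V), 2) = Pow(Add(-283, -283), 2) = Pow(-566, 2) = 320356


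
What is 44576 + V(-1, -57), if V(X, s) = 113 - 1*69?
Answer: 44620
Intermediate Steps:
V(X, s) = 44 (V(X, s) = 113 - 69 = 44)
44576 + V(-1, -57) = 44576 + 44 = 44620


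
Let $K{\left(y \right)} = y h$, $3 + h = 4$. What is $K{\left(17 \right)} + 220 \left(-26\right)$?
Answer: $-5703$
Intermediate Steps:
$h = 1$ ($h = -3 + 4 = 1$)
$K{\left(y \right)} = y$ ($K{\left(y \right)} = y 1 = y$)
$K{\left(17 \right)} + 220 \left(-26\right) = 17 + 220 \left(-26\right) = 17 - 5720 = -5703$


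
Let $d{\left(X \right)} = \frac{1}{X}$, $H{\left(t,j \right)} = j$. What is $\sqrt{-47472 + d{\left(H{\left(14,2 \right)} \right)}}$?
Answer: $\frac{19 i \sqrt{526}}{2} \approx 217.88 i$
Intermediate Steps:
$\sqrt{-47472 + d{\left(H{\left(14,2 \right)} \right)}} = \sqrt{-47472 + \frac{1}{2}} = \sqrt{- \frac{94943}{2}} = \frac{19 i \sqrt{526}}{2}$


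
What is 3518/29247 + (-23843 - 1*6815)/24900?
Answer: -134842721/121375050 ≈ -1.1110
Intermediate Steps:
3518/29247 + (-23843 - 1*6815)/24900 = 3518*(1/29247) + (-23843 - 6815)*(1/24900) = 3518/29247 - 30658*1/24900 = 3518/29247 - 15329/12450 = -134842721/121375050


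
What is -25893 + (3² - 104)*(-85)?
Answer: -17818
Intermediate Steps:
-25893 + (3² - 104)*(-85) = -25893 + (9 - 104)*(-85) = -25893 - 95*(-85) = -25893 + 8075 = -17818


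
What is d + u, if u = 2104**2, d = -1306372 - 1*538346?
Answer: 2582098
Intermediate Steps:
d = -1844718 (d = -1306372 - 538346 = -1844718)
u = 4426816
d + u = -1844718 + 4426816 = 2582098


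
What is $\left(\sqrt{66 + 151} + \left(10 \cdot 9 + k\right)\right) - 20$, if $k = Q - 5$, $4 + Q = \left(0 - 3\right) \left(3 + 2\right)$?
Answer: $46 + \sqrt{217} \approx 60.731$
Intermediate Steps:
$Q = -19$ ($Q = -4 + \left(0 - 3\right) \left(3 + 2\right) = -4 + \left(0 - 3\right) 5 = -4 - 15 = -19$)
$k = -24$ ($k = -19 - 5 = -24$)
$\left(\sqrt{66 + 151} + \left(10 \cdot 9 + k\right)\right) - 20 = \left(\sqrt{66 + 151} + \left(10 \cdot 9 - 24\right)\right) - 20 = \left(\sqrt{217} + \left(90 - 24\right)\right) - 20 = \left(\sqrt{217} + 66\right) - 20 = \left(66 + \sqrt{217}\right) - 20 = 46 + \sqrt{217}$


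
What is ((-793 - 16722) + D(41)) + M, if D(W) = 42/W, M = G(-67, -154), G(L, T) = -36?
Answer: -719549/41 ≈ -17550.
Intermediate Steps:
M = -36
((-793 - 16722) + D(41)) + M = ((-793 - 16722) + 42/41) - 36 = (-17515 + 42*(1/41)) - 36 = (-17515 + 42/41) - 36 = -718073/41 - 36 = -719549/41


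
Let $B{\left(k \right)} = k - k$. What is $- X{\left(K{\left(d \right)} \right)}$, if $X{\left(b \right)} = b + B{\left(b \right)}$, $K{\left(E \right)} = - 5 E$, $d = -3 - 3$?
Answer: $-30$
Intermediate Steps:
$B{\left(k \right)} = 0$
$d = -6$
$X{\left(b \right)} = b$ ($X{\left(b \right)} = b + 0 = b$)
$- X{\left(K{\left(d \right)} \right)} = - \left(-5\right) \left(-6\right) = \left(-1\right) 30 = -30$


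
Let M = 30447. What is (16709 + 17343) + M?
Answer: 64499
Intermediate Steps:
(16709 + 17343) + M = (16709 + 17343) + 30447 = 34052 + 30447 = 64499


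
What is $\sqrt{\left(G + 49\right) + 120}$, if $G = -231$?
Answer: $i \sqrt{62} \approx 7.874 i$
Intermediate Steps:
$\sqrt{\left(G + 49\right) + 120} = \sqrt{\left(-231 + 49\right) + 120} = \sqrt{-182 + 120} = \sqrt{-62} = i \sqrt{62}$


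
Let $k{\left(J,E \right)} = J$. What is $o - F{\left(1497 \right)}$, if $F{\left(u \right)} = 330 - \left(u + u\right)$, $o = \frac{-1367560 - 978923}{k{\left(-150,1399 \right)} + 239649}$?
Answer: $\frac{9212737}{3471} \approx 2654.2$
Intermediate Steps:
$o = - \frac{34007}{3471}$ ($o = \frac{-1367560 - 978923}{-150 + 239649} = - \frac{2346483}{239499} = \left(-2346483\right) \frac{1}{239499} = - \frac{34007}{3471} \approx -9.7975$)
$F{\left(u \right)} = 330 - 2 u$
$o - F{\left(1497 \right)} = - \frac{34007}{3471} - \left(330 - 2994\right) = - \frac{34007}{3471} - -2664 = - \frac{34007}{3471} + 2664 = \frac{9212737}{3471}$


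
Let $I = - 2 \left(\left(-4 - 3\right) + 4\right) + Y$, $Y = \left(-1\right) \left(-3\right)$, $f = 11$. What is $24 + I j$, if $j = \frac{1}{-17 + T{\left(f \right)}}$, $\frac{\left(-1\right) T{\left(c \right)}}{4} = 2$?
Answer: $\frac{591}{25} \approx 23.64$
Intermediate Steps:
$T{\left(c \right)} = -8$ ($T{\left(c \right)} = \left(-4\right) 2 = -8$)
$Y = 3$
$j = - \frac{1}{25}$ ($j = \frac{1}{-17 - 8} = \frac{1}{-25} = - \frac{1}{25} \approx -0.04$)
$I = 9$ ($I = - 2 \left(\left(-4 - 3\right) + 4\right) + 3 = - 2 \left(-7 + 4\right) + 3 = \left(-2\right) \left(-3\right) + 3 = 6 + 3 = 9$)
$24 + I j = 24 + 9 \left(- \frac{1}{25}\right) = 24 - \frac{9}{25} = \frac{591}{25}$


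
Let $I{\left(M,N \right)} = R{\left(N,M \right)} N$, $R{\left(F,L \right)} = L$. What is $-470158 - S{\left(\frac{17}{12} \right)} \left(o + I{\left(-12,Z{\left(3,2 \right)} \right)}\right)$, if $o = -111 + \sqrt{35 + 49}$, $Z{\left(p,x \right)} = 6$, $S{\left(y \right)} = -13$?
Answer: $-472537 + 26 \sqrt{21} \approx -4.7242 \cdot 10^{5}$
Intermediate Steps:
$I{\left(M,N \right)} = M N$
$o = -111 + 2 \sqrt{21}$ ($o = -111 + \sqrt{84} = -111 + 2 \sqrt{21} \approx -101.83$)
$-470158 - S{\left(\frac{17}{12} \right)} \left(o + I{\left(-12,Z{\left(3,2 \right)} \right)}\right) = -470158 - - 13 \left(\left(-111 + 2 \sqrt{21}\right) - 72\right) = -470158 - - 13 \left(-183 + 2 \sqrt{21}\right) = -470158 - \left(2379 - 26 \sqrt{21}\right) = -472537 + 26 \sqrt{21}$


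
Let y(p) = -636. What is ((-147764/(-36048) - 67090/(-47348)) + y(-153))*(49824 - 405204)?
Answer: 1991813200025155/8889587 ≈ 2.2406e+8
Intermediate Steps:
((-147764/(-36048) - 67090/(-47348)) + y(-153))*(49824 - 405204) = ((-147764/(-36048) - 67090/(-47348)) - 636)*(49824 - 405204) = ((-147764*(-1/36048) - 67090*(-1/47348)) - 636)*(-355380) = ((36941/9012 + 33545/23674) - 636)*(-355380) = (588424387/106675044 - 636)*(-355380) = -67256903597/106675044*(-355380) = 1991813200025155/8889587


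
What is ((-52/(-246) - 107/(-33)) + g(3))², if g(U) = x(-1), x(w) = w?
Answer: 11022400/1830609 ≈ 6.0212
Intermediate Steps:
g(U) = -1
((-52/(-246) - 107/(-33)) + g(3))² = ((-52/(-246) - 107/(-33)) - 1)² = ((-52*(-1/246) - 107*(-1/33)) - 1)² = ((26/123 + 107/33) - 1)² = (4673/1353 - 1)² = (3320/1353)² = 11022400/1830609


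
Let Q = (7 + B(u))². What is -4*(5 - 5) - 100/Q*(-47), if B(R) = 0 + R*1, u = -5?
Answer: 1175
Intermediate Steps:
B(R) = R (B(R) = 0 + R = R)
Q = 4 (Q = (7 - 5)² = 2² = 4)
-4*(5 - 5) - 100/Q*(-47) = -4*(5 - 5) - 100/4*(-47) = -4*0 - 100*¼*(-47) = 0 - 25*(-47) = 0 + 1175 = 1175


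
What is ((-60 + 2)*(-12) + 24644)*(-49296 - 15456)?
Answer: -1640815680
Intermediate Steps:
((-60 + 2)*(-12) + 24644)*(-49296 - 15456) = (-58*(-12) + 24644)*(-64752) = (696 + 24644)*(-64752) = 25340*(-64752) = -1640815680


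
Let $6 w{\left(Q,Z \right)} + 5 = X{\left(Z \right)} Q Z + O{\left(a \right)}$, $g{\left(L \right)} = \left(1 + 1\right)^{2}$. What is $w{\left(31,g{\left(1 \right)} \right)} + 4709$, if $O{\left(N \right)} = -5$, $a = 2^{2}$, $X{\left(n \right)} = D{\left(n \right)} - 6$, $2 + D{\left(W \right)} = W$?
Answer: $\frac{13874}{3} \approx 4624.7$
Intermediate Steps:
$D{\left(W \right)} = -2 + W$
$X{\left(n \right)} = -8 + n$ ($X{\left(n \right)} = \left(-2 + n\right) - 6 = -8 + n$)
$a = 4$
$g{\left(L \right)} = 4$ ($g{\left(L \right)} = 2^{2} = 4$)
$w{\left(Q,Z \right)} = - \frac{5}{3} + \frac{Q Z \left(-8 + Z\right)}{6}$ ($w{\left(Q,Z \right)} = - \frac{5}{6} + \frac{\left(-8 + Z\right) Q Z - 5}{6} = - \frac{5}{6} + \frac{Q \left(-8 + Z\right) Z - 5}{6} = - \frac{5}{6} + \frac{Q Z \left(-8 + Z\right) - 5}{6} = - \frac{5}{6} + \frac{-5 + Q Z \left(-8 + Z\right)}{6} = - \frac{5}{6} + \left(- \frac{5}{6} + \frac{Q Z \left(-8 + Z\right)}{6}\right) = - \frac{5}{3} + \frac{Q Z \left(-8 + Z\right)}{6}$)
$w{\left(31,g{\left(1 \right)} \right)} + 4709 = \left(- \frac{5}{3} + \frac{1}{6} \cdot 31 \cdot 4 \left(-8 + 4\right)\right) + 4709 = \left(- \frac{5}{3} + \frac{1}{6} \cdot 31 \cdot 4 \left(-4\right)\right) + 4709 = \left(- \frac{5}{3} - \frac{248}{3}\right) + 4709 = - \frac{253}{3} + 4709 = \frac{13874}{3}$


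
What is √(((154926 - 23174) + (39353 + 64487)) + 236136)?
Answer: 4*√29483 ≈ 686.82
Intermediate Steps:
√(((154926 - 23174) + (39353 + 64487)) + 236136) = √((131752 + 103840) + 236136) = √(235592 + 236136) = √471728 = 4*√29483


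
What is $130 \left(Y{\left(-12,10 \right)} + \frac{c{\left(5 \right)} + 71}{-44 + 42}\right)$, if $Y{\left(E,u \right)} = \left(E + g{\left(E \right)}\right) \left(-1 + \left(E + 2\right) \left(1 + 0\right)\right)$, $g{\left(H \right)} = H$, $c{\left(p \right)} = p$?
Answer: $29380$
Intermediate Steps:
$Y{\left(E,u \right)} = 2 E \left(1 + E\right)$ ($Y{\left(E,u \right)} = \left(E + E\right) \left(-1 + \left(E + 2\right) \left(1 + 0\right)\right) = 2 E \left(-1 + \left(2 + E\right) 1\right) = 2 E \left(-1 + \left(2 + E\right)\right) = 2 E \left(1 + E\right)$)
$130 \left(Y{\left(-12,10 \right)} + \frac{c{\left(5 \right)} + 71}{-44 + 42}\right) = 130 \left(2 \left(-12\right) \left(1 - 12\right) + \frac{5 + 71}{-44 + 42}\right) = 130 \left(2 \left(-12\right) \left(-11\right) + \frac{76}{-2}\right) = 130 \left(264 + 76 \left(- \frac{1}{2}\right)\right) = 130 \left(264 - 38\right) = 130 \cdot 226 = 29380$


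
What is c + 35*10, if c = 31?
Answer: 381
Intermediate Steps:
c + 35*10 = 31 + 35*10 = 31 + 350 = 381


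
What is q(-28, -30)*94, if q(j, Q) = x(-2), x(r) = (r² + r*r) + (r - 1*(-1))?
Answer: 658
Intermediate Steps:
x(r) = 1 + r + 2*r² (x(r) = (r² + r²) + (r + 1) = 2*r² + (1 + r) = 1 + r + 2*r²)
q(j, Q) = 7 (q(j, Q) = 1 - 2 + 2*(-2)² = 1 - 2 + 2*4 = 1 - 2 + 8 = 7)
q(-28, -30)*94 = 7*94 = 658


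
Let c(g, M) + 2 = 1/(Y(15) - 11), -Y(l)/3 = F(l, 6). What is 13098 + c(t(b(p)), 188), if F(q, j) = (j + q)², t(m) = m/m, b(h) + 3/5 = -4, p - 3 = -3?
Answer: 17470063/1334 ≈ 13096.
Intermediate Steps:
p = 0 (p = 3 - 3 = 0)
b(h) = -23/5 (b(h) = -⅗ - 4 = -23/5)
t(m) = 1
Y(l) = -3*(6 + l)²
c(g, M) = -2669/1334 (c(g, M) = -2 + 1/(-3*(6 + 15)² - 11) = -2 + 1/(-3*21² - 11) = -2 + 1/(-3*441 - 11) = -2 + 1/(-1323 - 11) = -2 + 1/(-1334) = -2 - 1/1334 = -2669/1334)
13098 + c(t(b(p)), 188) = 13098 - 2669/1334 = 17470063/1334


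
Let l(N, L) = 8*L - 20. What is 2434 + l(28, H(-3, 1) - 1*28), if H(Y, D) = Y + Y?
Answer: 2142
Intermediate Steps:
H(Y, D) = 2*Y
l(N, L) = -20 + 8*L
2434 + l(28, H(-3, 1) - 1*28) = 2434 + (-20 + 8*(2*(-3) - 1*28)) = 2434 + (-20 + 8*(-6 - 28)) = 2434 + (-20 + 8*(-34)) = 2434 + (-20 - 272) = 2434 - 292 = 2142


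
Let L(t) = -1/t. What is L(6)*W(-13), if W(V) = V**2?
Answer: -169/6 ≈ -28.167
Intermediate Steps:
L(6)*W(-13) = -1/6*(-13)**2 = -1*1/6*169 = -1/6*169 = -169/6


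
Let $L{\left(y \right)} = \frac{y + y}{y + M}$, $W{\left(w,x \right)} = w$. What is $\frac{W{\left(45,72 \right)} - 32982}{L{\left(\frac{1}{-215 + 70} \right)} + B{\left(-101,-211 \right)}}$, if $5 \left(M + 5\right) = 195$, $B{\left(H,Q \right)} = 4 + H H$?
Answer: $- \frac{162346473}{50300443} \approx -3.2275$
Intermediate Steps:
$B{\left(H,Q \right)} = 4 + H^{2}$
$M = 34$ ($M = -5 + \frac{1}{5} \cdot 195 = -5 + 39 = 34$)
$L{\left(y \right)} = \frac{2 y}{34 + y}$ ($L{\left(y \right)} = \frac{y + y}{y + 34} = \frac{2 y}{34 + y}$)
$\frac{W{\left(45,72 \right)} - 32982}{L{\left(\frac{1}{-215 + 70} \right)} + B{\left(-101,-211 \right)}} = \frac{45 - 32982}{\frac{2}{\left(-215 + 70\right) \left(34 + \frac{1}{-215 + 70}\right)} + \left(4 + \left(-101\right)^{2}\right)} = - \frac{32937}{\frac{2}{\left(-145\right) \left(34 + \frac{1}{-145}\right)} + \left(4 + 10201\right)} = - \frac{32937}{2 \left(- \frac{1}{145}\right) \frac{1}{34 - \frac{1}{145}} + 10205} = - \frac{32937}{2 \left(- \frac{1}{145}\right) \frac{1}{\frac{4929}{145}} + 10205} = - \frac{32937}{2 \left(- \frac{1}{145}\right) \frac{145}{4929} + 10205} = - \frac{32937}{- \frac{2}{4929} + 10205} = - \frac{32937}{\frac{50300443}{4929}} = \left(-32937\right) \frac{4929}{50300443} = - \frac{162346473}{50300443}$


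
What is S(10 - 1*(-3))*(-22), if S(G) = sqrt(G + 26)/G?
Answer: -22*sqrt(39)/13 ≈ -10.568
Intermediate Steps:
S(G) = sqrt(26 + G)/G
S(10 - 1*(-3))*(-22) = (sqrt(26 + (10 - 1*(-3)))/(10 - 1*(-3)))*(-22) = (sqrt(26 + (10 + 3))/(10 + 3))*(-22) = (sqrt(26 + 13)/13)*(-22) = (sqrt(39)/13)*(-22) = -22*sqrt(39)/13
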